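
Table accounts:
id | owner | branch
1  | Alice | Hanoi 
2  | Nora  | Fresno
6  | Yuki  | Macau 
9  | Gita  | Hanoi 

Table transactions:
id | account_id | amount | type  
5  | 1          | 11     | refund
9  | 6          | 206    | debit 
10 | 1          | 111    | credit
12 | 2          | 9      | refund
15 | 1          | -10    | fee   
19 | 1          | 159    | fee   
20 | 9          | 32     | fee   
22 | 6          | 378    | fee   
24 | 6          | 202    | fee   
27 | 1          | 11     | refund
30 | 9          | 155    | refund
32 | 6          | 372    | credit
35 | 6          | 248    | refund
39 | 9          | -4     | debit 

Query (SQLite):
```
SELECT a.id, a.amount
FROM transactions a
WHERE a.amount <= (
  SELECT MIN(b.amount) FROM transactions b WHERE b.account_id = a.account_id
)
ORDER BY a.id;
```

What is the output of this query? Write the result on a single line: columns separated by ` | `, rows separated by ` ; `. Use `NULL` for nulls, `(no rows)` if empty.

12 | 9 ; 15 | -10 ; 24 | 202 ; 39 | -4

For each transactions row a, compute MIN(amount) over rows sharing a.account_id.
Keep row a if a.amount <= that per-group MIN.
  account_id=1: MIN(amount) = -10
  account_id=2: MIN(amount) = 9
  account_id=6: MIN(amount) = 202
  account_id=9: MIN(amount) = -4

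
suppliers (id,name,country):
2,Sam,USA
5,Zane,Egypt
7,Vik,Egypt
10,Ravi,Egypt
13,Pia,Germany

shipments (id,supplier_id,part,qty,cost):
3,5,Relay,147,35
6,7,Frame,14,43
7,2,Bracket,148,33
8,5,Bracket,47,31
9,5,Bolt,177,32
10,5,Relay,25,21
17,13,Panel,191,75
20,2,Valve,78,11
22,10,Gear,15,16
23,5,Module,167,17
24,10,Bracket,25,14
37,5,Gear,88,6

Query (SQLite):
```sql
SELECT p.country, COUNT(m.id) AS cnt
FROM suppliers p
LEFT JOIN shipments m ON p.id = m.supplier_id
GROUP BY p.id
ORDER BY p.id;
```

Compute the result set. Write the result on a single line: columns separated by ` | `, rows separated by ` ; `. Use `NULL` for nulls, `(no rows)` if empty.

LEFT JOIN keeps every suppliers row; unmatched ones get NULL for shipments columns.
Group by suppliers.id and compute COUNT(m.id). COUNT(col) of an all-NULL group is 0.
  2: ids {7, 20} → COUNT(m.id)=2
  5: ids {3, 8, 9, 10, 23, 37} → COUNT(m.id)=6
  7: ids {6} → COUNT(m.id)=1
  10: ids {22, 24} → COUNT(m.id)=2
  13: ids {17} → COUNT(m.id)=1

USA | 2 ; Egypt | 6 ; Egypt | 1 ; Egypt | 2 ; Germany | 1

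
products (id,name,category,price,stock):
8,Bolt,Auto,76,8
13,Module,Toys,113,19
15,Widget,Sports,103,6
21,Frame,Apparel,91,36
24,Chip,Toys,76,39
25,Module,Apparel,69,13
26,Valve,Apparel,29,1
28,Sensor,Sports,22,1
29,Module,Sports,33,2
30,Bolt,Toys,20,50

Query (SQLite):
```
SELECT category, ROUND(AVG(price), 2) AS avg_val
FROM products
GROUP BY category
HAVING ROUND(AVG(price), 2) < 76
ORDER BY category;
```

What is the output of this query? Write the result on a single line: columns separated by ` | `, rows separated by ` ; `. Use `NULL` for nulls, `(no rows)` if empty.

Apparel | 63 ; Sports | 52.67 ; Toys | 69.67

Partition products by category; compute ROUND(AVG(price), 2) within each group.
HAVING: keep groups where ROUND(AVG(price), 2) < 76.
  Apparel: ids {21, 25, 26} → ROUND(AVG(price), 2)=63
  Auto: ids {8} → ROUND(AVG(price), 2)=76
  Sports: ids {15, 28, 29} → ROUND(AVG(price), 2)=52.67
  Toys: ids {13, 24, 30} → ROUND(AVG(price), 2)=69.67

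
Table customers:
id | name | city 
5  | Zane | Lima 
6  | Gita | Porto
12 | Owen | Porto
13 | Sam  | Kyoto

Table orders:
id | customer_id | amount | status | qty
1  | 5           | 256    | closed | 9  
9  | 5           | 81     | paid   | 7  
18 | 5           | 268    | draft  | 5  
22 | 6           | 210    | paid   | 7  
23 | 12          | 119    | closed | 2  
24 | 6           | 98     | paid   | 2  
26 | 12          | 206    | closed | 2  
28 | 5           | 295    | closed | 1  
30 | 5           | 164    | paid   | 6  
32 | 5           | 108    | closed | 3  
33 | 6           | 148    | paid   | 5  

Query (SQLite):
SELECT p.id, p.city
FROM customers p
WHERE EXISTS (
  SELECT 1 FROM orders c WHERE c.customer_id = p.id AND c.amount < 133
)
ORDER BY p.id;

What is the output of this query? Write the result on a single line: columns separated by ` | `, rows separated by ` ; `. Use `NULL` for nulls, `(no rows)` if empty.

5 | Lima ; 6 | Porto ; 12 | Porto

For each customers row, check whether any orders with matching customer_id has amount < 133.
Keep rows where that is true.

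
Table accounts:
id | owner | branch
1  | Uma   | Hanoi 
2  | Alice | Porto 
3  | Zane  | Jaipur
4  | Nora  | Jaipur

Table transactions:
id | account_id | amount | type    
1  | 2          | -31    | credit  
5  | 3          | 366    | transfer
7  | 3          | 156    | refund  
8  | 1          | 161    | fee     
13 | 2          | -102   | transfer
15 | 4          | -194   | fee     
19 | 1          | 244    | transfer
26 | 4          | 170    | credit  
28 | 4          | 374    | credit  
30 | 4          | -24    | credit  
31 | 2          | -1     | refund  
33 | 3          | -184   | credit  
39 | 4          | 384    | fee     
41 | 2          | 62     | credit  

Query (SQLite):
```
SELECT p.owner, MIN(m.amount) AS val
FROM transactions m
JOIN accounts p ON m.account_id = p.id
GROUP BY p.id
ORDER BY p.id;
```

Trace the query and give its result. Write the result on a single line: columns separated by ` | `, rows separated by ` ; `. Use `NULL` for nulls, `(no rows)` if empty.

Uma | 161 ; Alice | -102 ; Zane | -184 ; Nora | -194

Join each transactions row to its accounts via account_id.
Group joined rows by accounts.id; compute MIN(m.amount) per group.
  1: ids {8, 19} → MIN(m.amount)=161
  2: ids {1, 13, 31, 41} → MIN(m.amount)=-102
  3: ids {5, 7, 33} → MIN(m.amount)=-184
  4: ids {15, 26, 28, 30, 39} → MIN(m.amount)=-194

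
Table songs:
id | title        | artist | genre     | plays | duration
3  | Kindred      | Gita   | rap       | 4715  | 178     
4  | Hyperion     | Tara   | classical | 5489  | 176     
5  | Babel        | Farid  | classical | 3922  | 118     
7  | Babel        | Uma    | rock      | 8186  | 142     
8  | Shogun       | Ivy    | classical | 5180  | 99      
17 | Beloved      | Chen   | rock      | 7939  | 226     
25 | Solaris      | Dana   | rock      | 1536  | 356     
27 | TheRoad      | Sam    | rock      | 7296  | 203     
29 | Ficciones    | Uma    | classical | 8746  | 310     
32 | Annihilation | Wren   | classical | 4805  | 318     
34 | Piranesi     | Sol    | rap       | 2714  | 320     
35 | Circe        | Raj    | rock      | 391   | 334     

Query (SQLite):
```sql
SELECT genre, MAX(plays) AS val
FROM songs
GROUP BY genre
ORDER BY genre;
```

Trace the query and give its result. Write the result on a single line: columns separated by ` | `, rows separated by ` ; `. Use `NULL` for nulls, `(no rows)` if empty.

classical | 8746 ; rap | 4715 ; rock | 8186

Partition songs by genre; compute MAX(plays) within each group.
  classical: ids {4, 5, 8, 29, 32} → MAX(plays)=8746
  rap: ids {3, 34} → MAX(plays)=4715
  rock: ids {7, 17, 25, 27, 35} → MAX(plays)=8186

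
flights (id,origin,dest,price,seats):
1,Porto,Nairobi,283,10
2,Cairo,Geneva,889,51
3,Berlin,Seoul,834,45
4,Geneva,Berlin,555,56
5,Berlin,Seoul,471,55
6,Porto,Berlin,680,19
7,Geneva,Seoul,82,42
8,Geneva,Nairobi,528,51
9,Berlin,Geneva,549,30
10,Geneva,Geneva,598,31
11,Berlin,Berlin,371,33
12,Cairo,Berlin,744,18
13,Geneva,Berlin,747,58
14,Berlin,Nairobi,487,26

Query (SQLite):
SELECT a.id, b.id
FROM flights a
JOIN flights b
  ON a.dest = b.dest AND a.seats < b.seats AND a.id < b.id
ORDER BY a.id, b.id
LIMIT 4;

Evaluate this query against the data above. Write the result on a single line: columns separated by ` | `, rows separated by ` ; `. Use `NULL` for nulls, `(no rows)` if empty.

Pairs (a,b) with same dest, a.seats < b.seats, a.id < b.id.
dest groups: Berlin:{4,6,11,12,13} Geneva:{2,9,10} Nairobi:{1,8,14} Seoul:{3,5,7}
Ordered by (a.id, b.id); first 4.

1 | 8 ; 1 | 14 ; 3 | 5 ; 4 | 13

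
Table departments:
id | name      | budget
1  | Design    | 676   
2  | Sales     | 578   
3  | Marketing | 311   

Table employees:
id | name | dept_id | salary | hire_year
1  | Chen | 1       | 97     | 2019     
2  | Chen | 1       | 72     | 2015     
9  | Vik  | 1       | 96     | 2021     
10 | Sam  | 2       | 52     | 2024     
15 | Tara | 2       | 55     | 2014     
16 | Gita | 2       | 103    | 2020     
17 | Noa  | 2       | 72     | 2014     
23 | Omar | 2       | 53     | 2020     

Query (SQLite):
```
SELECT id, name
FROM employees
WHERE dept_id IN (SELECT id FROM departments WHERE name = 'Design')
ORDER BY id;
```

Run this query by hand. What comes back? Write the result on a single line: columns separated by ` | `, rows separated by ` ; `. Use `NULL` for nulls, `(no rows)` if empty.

Inner query: departments.id where name = 'Design'.
Outer: keep employees rows whose dept_id is in that set.
Inner query → {1}

1 | Chen ; 2 | Chen ; 9 | Vik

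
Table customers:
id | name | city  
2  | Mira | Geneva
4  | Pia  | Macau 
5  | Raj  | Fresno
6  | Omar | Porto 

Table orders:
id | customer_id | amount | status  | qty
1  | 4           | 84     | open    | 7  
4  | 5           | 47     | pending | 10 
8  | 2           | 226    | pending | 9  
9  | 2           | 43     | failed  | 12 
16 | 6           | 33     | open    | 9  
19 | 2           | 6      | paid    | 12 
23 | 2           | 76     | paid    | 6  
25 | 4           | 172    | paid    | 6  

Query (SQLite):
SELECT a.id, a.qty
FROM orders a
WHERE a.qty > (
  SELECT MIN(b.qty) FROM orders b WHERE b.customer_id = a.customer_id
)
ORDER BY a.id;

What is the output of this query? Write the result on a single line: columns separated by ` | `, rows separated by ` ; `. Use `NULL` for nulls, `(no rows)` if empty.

1 | 7 ; 8 | 9 ; 9 | 12 ; 19 | 12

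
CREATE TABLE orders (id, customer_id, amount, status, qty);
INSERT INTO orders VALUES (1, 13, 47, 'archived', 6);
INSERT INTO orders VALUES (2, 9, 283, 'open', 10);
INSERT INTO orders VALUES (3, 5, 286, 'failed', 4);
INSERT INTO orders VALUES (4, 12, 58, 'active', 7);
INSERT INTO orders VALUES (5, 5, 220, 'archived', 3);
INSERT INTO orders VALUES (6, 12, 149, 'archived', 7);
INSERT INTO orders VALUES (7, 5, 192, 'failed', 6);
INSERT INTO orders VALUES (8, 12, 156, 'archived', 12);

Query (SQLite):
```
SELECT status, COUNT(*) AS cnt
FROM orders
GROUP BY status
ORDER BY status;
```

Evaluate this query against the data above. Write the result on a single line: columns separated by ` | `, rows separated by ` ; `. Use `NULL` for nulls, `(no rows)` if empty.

active | 1 ; archived | 4 ; failed | 2 ; open | 1

Partition orders by status; compute COUNT(*) within each group.
  active: ids {4} → COUNT(*)=1
  archived: ids {1, 5, 6, 8} → COUNT(*)=4
  failed: ids {3, 7} → COUNT(*)=2
  open: ids {2} → COUNT(*)=1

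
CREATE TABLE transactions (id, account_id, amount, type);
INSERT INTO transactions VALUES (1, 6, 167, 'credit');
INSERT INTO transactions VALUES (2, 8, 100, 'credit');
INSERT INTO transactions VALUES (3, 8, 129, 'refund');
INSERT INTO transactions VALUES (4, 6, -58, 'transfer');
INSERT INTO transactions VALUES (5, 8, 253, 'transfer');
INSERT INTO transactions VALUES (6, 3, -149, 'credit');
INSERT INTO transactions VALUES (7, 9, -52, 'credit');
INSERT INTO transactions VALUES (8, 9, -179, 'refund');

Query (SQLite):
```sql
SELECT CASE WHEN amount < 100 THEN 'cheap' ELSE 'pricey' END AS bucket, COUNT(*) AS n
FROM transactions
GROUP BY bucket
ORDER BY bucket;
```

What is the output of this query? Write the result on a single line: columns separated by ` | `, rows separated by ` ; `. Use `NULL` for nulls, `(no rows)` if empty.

Bucket rows by amount < 100 → 'cheap' else 'pricey'; count each bucket.

cheap | 4 ; pricey | 4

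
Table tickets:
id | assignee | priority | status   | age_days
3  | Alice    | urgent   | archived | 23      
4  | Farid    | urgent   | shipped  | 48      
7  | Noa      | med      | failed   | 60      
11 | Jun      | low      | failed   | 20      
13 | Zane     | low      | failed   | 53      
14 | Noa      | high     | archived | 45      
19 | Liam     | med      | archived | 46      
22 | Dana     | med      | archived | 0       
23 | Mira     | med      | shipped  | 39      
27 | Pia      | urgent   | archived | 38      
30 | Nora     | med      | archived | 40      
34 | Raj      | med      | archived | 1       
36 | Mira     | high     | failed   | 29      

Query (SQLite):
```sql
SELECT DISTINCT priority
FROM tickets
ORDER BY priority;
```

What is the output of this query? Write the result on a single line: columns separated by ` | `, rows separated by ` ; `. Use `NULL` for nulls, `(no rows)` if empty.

Collect distinct priority values from tickets.

high ; low ; med ; urgent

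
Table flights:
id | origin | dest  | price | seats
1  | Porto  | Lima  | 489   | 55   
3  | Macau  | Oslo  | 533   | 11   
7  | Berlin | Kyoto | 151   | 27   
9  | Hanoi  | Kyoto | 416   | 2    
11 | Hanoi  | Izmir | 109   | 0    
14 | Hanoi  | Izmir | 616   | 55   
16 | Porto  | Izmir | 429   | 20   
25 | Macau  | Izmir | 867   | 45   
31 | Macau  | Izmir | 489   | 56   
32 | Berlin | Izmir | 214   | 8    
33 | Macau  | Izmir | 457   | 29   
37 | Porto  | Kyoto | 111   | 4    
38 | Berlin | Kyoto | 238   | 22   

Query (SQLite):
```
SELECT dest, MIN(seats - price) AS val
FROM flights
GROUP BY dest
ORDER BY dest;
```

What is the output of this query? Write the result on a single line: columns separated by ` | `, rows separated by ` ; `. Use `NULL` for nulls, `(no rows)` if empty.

Izmir | -822 ; Kyoto | -414 ; Lima | -434 ; Oslo | -522

For each row compute seats - price.
Group by dest; take MIN of the expression per group.
  Izmir: ids {11, 14, 16, 25, 31, 32, 33} → MIN(seats - price)=-822
  Kyoto: ids {7, 9, 37, 38} → MIN(seats - price)=-414
  Lima: ids {1} → MIN(seats - price)=-434
  Oslo: ids {3} → MIN(seats - price)=-522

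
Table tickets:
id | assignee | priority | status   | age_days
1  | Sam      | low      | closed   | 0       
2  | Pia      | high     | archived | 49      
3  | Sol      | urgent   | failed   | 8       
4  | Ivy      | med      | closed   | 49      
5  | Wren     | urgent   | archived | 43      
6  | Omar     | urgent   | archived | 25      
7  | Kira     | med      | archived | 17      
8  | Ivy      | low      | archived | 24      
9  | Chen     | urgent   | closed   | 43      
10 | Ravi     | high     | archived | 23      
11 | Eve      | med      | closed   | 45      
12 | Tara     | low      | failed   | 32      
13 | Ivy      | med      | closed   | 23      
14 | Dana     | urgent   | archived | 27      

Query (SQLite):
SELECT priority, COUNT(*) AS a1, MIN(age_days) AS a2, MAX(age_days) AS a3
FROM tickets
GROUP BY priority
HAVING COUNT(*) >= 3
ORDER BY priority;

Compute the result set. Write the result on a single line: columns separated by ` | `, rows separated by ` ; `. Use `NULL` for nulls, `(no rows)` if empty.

low | 3 | 0 | 32 ; med | 4 | 17 | 49 ; urgent | 5 | 8 | 43

Group tickets by priority.
Per group compute: COUNT(*), MIN(age_days), MAX(age_days).
HAVING: drop groups with fewer than 3 rows.
  high: ids {2, 10} → COUNT(*)=2, MIN(age_days)=23, MAX(age_days)=49
  low: ids {1, 8, 12} → COUNT(*)=3, MIN(age_days)=0, MAX(age_days)=32
  med: ids {4, 7, 11, 13} → COUNT(*)=4, MIN(age_days)=17, MAX(age_days)=49
  urgent: ids {3, 5, 6, 9, 14} → COUNT(*)=5, MIN(age_days)=8, MAX(age_days)=43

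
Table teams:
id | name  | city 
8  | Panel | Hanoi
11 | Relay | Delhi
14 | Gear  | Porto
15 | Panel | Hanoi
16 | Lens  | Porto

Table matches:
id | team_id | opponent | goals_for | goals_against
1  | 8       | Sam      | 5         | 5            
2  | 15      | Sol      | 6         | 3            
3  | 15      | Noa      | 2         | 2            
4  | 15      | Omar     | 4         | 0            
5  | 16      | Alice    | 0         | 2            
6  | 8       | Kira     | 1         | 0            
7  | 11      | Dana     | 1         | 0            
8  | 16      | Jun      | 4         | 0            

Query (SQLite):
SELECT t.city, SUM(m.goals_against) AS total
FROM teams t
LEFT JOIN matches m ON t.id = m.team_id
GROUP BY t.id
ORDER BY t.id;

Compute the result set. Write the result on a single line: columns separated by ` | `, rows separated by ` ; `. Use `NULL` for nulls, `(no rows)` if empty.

LEFT JOIN keeps every teams row; unmatched ones get NULL for matches columns.
Group by teams.id and compute SUM(m.goals_against). SUM over an all-NULL group is NULL.
  8: ids {1, 6} → SUM(m.goals_against)=5
  11: ids {7} → SUM(m.goals_against)=0
  14: ids {—} → SUM(m.goals_against)=NULL
  15: ids {2, 3, 4} → SUM(m.goals_against)=5
  16: ids {5, 8} → SUM(m.goals_against)=2

Hanoi | 5 ; Delhi | 0 ; Porto | NULL ; Hanoi | 5 ; Porto | 2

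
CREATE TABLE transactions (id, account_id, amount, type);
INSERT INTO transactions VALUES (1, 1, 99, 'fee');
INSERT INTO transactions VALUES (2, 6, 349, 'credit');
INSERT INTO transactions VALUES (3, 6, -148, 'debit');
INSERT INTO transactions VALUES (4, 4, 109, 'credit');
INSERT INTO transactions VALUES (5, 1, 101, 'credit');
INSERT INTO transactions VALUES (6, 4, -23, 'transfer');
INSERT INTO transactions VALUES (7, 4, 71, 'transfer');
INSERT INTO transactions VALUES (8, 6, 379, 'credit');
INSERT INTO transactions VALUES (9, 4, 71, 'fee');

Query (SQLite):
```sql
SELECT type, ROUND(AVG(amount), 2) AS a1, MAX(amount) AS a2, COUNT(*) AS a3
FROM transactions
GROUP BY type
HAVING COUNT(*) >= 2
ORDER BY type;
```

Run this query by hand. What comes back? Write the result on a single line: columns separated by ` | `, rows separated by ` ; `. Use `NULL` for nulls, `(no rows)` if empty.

Group transactions by type.
Per group compute: ROUND(AVG(amount), 2), MAX(amount), COUNT(*).
HAVING: drop groups with fewer than 2 rows.
  credit: ids {2, 4, 5, 8} → ROUND(AVG(amount), 2)=234.5, MAX(amount)=379, COUNT(*)=4
  debit: ids {3} → ROUND(AVG(amount), 2)=-148, MAX(amount)=-148, COUNT(*)=1
  fee: ids {1, 9} → ROUND(AVG(amount), 2)=85, MAX(amount)=99, COUNT(*)=2
  transfer: ids {6, 7} → ROUND(AVG(amount), 2)=24, MAX(amount)=71, COUNT(*)=2

credit | 234.5 | 379 | 4 ; fee | 85 | 99 | 2 ; transfer | 24 | 71 | 2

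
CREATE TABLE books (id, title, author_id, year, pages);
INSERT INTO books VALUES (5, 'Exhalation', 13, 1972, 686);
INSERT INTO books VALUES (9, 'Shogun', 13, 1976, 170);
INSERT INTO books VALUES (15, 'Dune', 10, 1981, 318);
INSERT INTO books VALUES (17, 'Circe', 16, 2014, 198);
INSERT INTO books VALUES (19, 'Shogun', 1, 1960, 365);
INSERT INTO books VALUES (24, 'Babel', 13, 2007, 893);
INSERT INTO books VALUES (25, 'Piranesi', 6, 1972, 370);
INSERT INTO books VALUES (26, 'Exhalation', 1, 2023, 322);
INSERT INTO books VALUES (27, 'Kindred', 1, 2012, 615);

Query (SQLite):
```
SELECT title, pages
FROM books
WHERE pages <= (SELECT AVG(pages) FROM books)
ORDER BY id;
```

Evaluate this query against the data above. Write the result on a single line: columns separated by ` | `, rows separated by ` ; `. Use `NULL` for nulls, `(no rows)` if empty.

Shogun | 170 ; Dune | 318 ; Circe | 198 ; Shogun | 365 ; Piranesi | 370 ; Exhalation | 322

Scalar subquery: AVG(pages) over all books rows = 437.444444 (≈; comparison uses full precision).
Keep rows where pages <= that value.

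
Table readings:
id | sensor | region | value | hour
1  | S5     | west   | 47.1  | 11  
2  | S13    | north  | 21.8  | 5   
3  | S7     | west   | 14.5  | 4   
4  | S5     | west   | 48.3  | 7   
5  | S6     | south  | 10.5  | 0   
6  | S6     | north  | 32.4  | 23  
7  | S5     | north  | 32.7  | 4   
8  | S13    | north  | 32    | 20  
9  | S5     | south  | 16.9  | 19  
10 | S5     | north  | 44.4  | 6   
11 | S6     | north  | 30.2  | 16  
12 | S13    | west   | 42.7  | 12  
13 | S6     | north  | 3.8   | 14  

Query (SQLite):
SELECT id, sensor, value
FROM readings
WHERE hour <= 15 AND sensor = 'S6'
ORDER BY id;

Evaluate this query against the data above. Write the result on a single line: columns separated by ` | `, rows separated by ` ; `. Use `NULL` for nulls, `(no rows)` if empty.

hour <= 15: ids {1, 2, 3, 4, 5, 7, 10, 12, 13}
sensor = 'S6': ids {5, 6, 11, 13}
Combine with AND.

5 | S6 | 10.5 ; 13 | S6 | 3.8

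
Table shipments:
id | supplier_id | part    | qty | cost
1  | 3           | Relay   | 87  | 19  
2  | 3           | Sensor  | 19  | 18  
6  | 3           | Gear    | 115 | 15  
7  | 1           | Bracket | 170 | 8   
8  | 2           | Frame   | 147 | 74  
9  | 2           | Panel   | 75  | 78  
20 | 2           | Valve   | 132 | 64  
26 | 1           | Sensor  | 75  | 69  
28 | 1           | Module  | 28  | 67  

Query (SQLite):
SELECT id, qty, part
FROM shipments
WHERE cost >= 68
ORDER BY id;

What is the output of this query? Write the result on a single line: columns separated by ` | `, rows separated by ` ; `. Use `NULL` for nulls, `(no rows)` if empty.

8 | 147 | Frame ; 9 | 75 | Panel ; 26 | 75 | Sensor

cost >= 68: ids {8, 9, 26}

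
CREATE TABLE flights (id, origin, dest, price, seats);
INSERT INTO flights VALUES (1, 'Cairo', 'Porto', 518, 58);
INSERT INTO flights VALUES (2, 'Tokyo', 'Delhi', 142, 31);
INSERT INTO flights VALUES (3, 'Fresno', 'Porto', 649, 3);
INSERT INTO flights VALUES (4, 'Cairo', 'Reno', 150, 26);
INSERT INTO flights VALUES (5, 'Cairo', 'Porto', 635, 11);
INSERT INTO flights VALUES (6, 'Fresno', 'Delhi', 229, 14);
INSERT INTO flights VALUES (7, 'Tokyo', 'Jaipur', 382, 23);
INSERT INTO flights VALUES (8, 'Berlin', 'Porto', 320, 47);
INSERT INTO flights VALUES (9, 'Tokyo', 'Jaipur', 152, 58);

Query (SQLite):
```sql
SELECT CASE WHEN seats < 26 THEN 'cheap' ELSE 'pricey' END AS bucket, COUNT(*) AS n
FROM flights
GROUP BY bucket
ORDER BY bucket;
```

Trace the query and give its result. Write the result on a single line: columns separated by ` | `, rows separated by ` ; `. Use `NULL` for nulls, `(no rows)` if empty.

cheap | 4 ; pricey | 5

Bucket rows by seats < 26 → 'cheap' else 'pricey'; count each bucket.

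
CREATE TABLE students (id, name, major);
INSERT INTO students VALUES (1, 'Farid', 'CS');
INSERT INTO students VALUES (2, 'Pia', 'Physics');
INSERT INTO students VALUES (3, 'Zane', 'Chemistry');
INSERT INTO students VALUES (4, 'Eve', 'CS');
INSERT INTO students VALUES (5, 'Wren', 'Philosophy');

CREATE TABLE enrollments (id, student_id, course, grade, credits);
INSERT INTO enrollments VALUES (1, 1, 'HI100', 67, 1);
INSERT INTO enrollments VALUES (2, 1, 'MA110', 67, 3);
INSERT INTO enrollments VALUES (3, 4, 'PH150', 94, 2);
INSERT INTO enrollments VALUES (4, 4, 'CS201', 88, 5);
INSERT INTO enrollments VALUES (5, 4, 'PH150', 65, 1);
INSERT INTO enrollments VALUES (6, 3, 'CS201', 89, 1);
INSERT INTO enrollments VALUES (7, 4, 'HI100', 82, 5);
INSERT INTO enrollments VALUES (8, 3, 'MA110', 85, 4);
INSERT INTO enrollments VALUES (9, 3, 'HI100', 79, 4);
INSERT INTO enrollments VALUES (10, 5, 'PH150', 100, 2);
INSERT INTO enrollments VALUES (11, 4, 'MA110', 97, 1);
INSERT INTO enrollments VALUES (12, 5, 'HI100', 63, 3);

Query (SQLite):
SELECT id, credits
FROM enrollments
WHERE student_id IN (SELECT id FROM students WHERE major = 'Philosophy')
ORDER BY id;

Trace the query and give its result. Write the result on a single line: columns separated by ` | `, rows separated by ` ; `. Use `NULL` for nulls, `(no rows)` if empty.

Inner query: students.id where major = 'Philosophy'.
Outer: keep enrollments rows whose student_id is in that set.
Inner query → {5}

10 | 2 ; 12 | 3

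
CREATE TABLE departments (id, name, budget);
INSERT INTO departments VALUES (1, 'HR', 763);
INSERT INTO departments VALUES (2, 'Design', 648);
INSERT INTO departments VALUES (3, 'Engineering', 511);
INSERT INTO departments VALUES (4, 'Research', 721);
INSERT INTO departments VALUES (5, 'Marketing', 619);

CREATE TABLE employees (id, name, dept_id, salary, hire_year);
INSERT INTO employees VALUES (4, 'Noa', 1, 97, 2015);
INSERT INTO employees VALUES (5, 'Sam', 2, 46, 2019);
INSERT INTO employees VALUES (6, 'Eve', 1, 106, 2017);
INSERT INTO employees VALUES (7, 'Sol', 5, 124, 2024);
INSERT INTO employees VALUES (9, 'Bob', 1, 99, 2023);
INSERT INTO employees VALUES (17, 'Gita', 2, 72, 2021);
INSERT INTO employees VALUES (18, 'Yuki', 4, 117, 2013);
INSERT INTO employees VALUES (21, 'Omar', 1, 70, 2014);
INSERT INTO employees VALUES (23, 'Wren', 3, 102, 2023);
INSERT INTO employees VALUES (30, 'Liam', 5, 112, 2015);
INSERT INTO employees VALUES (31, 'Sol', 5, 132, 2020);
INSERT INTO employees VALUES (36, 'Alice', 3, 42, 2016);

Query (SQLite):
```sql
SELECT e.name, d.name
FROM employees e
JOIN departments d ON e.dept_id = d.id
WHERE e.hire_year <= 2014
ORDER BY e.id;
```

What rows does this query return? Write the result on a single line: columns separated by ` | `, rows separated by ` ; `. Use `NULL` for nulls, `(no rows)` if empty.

Each employees row matches the departments row where dept_id = departments.id.
Then keep rows with e.hire_year <= 2014.

Yuki | Research ; Omar | HR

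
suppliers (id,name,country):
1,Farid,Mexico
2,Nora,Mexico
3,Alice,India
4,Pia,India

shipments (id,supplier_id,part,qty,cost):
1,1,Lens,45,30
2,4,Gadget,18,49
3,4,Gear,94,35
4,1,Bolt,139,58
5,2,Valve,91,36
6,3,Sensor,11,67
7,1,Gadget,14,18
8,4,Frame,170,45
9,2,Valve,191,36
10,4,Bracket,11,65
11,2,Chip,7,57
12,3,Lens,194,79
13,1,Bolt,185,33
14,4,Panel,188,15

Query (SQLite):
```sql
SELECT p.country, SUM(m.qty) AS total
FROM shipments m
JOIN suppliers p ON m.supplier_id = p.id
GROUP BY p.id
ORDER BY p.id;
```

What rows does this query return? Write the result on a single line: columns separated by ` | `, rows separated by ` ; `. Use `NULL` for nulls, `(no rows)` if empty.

Join each shipments row to its suppliers via supplier_id.
Group joined rows by suppliers.id; compute SUM(m.qty) per group.
  1: ids {1, 4, 7, 13} → SUM(m.qty)=383
  2: ids {5, 9, 11} → SUM(m.qty)=289
  3: ids {6, 12} → SUM(m.qty)=205
  4: ids {2, 3, 8, 10, 14} → SUM(m.qty)=481

Mexico | 383 ; Mexico | 289 ; India | 205 ; India | 481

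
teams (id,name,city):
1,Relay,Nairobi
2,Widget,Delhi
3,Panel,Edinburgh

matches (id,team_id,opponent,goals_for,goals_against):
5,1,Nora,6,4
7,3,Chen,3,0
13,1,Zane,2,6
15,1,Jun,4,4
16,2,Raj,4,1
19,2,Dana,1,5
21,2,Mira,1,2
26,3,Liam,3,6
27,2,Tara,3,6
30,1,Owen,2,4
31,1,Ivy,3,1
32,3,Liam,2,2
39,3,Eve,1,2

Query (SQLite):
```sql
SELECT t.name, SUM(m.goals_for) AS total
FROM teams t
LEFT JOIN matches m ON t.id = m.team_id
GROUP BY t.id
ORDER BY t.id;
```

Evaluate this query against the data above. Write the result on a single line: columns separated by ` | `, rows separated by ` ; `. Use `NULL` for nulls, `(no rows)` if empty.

LEFT JOIN keeps every teams row; unmatched ones get NULL for matches columns.
Group by teams.id and compute SUM(m.goals_for). SUM over an all-NULL group is NULL.
  1: ids {5, 13, 15, 30, 31} → SUM(m.goals_for)=17
  2: ids {16, 19, 21, 27} → SUM(m.goals_for)=9
  3: ids {7, 26, 32, 39} → SUM(m.goals_for)=9

Relay | 17 ; Widget | 9 ; Panel | 9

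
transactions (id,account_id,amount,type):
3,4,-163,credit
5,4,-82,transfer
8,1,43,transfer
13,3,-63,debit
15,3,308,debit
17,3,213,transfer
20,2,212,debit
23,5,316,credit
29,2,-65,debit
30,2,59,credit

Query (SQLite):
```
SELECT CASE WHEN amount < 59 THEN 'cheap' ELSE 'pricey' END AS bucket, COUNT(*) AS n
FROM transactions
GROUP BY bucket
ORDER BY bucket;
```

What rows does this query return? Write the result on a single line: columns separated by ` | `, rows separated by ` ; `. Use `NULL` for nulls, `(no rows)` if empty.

Bucket rows by amount < 59 → 'cheap' else 'pricey'; count each bucket.

cheap | 5 ; pricey | 5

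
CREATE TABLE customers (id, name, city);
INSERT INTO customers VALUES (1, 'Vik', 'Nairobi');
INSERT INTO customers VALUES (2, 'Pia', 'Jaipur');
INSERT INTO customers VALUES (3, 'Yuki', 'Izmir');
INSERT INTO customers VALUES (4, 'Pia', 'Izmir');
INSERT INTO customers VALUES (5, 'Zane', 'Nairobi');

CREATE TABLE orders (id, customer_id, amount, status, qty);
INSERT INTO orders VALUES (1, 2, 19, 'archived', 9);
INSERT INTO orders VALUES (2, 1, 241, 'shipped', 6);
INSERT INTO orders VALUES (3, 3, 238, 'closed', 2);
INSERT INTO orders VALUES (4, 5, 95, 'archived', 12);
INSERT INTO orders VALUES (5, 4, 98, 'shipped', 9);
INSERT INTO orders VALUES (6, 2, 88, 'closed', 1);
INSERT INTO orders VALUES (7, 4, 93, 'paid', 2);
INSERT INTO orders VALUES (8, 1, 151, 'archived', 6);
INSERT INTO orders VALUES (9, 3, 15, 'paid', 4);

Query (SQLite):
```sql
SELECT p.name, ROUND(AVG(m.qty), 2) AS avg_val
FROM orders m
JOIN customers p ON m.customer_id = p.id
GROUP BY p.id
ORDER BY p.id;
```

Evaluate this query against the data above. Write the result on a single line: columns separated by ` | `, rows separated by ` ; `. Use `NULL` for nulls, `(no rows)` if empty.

Join each orders row to its customers via customer_id.
Group joined rows by customers.id; compute ROUND(AVG(m.qty), 2) per group.
  1: ids {2, 8} → ROUND(AVG(m.qty), 2)=6
  2: ids {1, 6} → ROUND(AVG(m.qty), 2)=5
  3: ids {3, 9} → ROUND(AVG(m.qty), 2)=3
  4: ids {5, 7} → ROUND(AVG(m.qty), 2)=5.5
  5: ids {4} → ROUND(AVG(m.qty), 2)=12

Vik | 6 ; Pia | 5 ; Yuki | 3 ; Pia | 5.5 ; Zane | 12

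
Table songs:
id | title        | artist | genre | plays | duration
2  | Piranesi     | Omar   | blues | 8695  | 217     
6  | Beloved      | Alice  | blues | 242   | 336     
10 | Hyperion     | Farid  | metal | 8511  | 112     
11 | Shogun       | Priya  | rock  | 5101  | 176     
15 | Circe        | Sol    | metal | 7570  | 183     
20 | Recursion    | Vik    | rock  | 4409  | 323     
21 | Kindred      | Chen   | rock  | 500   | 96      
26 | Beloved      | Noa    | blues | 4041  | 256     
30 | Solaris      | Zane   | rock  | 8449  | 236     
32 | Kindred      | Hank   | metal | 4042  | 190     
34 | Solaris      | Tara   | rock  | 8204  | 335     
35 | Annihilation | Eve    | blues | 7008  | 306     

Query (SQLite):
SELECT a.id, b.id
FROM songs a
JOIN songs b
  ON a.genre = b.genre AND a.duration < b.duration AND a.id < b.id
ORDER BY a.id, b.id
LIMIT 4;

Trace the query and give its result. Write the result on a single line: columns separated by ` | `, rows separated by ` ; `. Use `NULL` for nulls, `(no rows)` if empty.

2 | 6 ; 2 | 26 ; 2 | 35 ; 10 | 15

Pairs (a,b) with same genre, a.duration < b.duration, a.id < b.id.
genre groups: blues:{2,6,26,35} metal:{10,15,32} rock:{11,20,21,30,34}
Ordered by (a.id, b.id); first 4.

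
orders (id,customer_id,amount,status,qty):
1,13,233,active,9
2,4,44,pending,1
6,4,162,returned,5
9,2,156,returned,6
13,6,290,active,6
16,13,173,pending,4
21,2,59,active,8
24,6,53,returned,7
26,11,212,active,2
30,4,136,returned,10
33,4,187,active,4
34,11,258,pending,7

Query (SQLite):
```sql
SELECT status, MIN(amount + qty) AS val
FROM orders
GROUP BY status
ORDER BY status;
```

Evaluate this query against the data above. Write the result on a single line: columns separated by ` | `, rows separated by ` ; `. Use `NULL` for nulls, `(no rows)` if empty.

active | 67 ; pending | 45 ; returned | 60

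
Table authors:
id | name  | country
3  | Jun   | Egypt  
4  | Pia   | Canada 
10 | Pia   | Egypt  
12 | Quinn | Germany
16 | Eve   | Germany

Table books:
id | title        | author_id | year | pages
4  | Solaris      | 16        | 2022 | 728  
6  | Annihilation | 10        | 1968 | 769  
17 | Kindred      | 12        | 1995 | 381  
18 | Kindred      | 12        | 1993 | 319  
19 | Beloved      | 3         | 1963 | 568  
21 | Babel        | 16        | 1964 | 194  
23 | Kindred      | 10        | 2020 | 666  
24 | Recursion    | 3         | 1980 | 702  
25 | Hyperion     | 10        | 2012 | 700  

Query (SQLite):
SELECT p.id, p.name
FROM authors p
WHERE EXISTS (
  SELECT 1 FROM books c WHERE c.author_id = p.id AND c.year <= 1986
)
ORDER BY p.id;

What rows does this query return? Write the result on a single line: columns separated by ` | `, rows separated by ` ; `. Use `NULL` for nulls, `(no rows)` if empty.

For each authors row, check whether any books with matching author_id has year <= 1986.
Keep rows where that is true.

3 | Jun ; 10 | Pia ; 16 | Eve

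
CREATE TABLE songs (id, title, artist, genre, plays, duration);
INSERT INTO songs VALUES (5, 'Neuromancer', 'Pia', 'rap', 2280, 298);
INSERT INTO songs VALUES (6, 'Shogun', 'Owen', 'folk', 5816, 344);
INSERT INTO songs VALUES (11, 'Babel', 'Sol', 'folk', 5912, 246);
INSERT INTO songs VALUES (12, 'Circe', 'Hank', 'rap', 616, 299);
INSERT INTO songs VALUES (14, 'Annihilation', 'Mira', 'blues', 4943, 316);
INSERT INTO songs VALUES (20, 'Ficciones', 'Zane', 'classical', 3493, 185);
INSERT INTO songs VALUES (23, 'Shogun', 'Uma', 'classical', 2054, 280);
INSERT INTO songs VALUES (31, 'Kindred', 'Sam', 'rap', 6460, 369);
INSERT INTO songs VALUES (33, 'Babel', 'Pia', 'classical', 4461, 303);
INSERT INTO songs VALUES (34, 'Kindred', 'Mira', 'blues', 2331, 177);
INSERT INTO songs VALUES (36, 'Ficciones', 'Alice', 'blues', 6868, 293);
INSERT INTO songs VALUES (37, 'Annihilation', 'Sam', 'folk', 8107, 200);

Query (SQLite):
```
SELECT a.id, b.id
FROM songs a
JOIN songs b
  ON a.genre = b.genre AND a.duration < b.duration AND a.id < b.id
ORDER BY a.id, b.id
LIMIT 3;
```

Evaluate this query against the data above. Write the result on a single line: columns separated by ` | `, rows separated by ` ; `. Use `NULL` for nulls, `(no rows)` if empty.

5 | 12 ; 5 | 31 ; 12 | 31

Pairs (a,b) with same genre, a.duration < b.duration, a.id < b.id.
genre groups: blues:{14,34,36} classical:{20,23,33} folk:{6,11,37} rap:{5,12,31}
Ordered by (a.id, b.id); first 3.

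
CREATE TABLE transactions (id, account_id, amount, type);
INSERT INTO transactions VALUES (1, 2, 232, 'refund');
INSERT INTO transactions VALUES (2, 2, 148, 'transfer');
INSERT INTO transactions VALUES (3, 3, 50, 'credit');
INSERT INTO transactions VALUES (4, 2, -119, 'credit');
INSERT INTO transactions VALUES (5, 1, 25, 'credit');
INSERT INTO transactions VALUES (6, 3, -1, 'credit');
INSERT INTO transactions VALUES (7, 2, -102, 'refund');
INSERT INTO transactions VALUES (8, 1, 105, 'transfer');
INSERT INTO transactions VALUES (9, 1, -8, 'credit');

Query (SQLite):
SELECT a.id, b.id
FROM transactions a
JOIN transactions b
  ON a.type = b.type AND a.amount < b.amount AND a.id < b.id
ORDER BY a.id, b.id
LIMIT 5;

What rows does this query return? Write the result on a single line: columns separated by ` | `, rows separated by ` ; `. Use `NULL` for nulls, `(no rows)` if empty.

Pairs (a,b) with same type, a.amount < b.amount, a.id < b.id.
type groups: credit:{3,4,5,6,9} refund:{1,7} transfer:{2,8}
Ordered by (a.id, b.id); first 5.

4 | 5 ; 4 | 6 ; 4 | 9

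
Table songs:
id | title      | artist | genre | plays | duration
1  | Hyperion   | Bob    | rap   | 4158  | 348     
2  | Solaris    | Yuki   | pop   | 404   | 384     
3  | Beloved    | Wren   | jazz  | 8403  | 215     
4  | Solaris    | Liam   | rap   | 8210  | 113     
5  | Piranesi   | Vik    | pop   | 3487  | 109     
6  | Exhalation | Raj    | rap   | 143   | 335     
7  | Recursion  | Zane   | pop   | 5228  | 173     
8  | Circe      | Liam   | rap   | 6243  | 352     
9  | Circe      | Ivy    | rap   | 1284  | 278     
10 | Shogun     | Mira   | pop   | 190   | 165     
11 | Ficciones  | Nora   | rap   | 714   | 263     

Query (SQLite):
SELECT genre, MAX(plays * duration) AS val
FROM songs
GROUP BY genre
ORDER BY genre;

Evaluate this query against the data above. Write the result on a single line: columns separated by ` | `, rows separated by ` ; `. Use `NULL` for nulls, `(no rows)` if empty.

jazz | 1806645 ; pop | 904444 ; rap | 2197536

For each row compute plays * duration.
Group by genre; take MAX of the expression per group.
  jazz: ids {3} → MAX(plays * duration)=1806645
  pop: ids {2, 5, 7, 10} → MAX(plays * duration)=904444
  rap: ids {1, 4, 6, 8, 9, 11} → MAX(plays * duration)=2197536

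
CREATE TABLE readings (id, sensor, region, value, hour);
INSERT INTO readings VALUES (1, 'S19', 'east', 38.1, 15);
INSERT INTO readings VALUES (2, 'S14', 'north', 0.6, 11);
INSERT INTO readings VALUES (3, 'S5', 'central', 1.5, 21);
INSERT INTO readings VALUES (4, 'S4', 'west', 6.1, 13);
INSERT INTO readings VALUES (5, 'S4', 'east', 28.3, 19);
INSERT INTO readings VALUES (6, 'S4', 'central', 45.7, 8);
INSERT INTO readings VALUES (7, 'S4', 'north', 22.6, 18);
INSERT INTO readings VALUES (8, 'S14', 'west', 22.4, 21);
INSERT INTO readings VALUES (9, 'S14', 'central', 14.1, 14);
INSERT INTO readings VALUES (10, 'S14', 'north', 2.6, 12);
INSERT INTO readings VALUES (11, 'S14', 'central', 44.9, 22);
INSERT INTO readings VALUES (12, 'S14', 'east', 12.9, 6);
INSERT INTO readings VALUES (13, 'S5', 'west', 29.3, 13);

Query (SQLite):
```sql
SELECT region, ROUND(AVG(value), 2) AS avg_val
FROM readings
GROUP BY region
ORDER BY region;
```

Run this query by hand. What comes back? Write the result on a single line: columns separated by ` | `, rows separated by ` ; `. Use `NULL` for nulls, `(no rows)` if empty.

Partition readings by region; compute ROUND(AVG(value), 2) within each group.
  central: ids {3, 6, 9, 11} → ROUND(AVG(value), 2)=26.55
  east: ids {1, 5, 12} → ROUND(AVG(value), 2)=26.43
  north: ids {2, 7, 10} → ROUND(AVG(value), 2)=8.6
  west: ids {4, 8, 13} → ROUND(AVG(value), 2)=19.27

central | 26.55 ; east | 26.43 ; north | 8.6 ; west | 19.27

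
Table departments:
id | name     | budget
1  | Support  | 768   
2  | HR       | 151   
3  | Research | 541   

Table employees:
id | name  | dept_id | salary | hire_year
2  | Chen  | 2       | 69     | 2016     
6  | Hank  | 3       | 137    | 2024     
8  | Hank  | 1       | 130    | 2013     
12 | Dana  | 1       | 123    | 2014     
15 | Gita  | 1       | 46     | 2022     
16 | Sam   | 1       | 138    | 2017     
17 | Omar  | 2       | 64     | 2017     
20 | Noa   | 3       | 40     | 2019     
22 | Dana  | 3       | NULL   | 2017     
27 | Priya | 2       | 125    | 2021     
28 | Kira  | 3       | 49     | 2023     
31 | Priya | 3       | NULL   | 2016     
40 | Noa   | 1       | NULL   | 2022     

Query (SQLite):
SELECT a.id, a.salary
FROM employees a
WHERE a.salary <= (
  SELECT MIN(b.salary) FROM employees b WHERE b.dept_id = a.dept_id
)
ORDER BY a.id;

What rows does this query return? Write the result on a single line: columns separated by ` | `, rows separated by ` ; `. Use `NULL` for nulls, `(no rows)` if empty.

15 | 46 ; 17 | 64 ; 20 | 40

For each employees row a, compute MIN(salary) over rows sharing a.dept_id.
Keep row a if a.salary <= that per-group MIN.
  dept_id=1: MIN(salary) = 46
  dept_id=2: MIN(salary) = 64
  dept_id=3: MIN(salary) = 40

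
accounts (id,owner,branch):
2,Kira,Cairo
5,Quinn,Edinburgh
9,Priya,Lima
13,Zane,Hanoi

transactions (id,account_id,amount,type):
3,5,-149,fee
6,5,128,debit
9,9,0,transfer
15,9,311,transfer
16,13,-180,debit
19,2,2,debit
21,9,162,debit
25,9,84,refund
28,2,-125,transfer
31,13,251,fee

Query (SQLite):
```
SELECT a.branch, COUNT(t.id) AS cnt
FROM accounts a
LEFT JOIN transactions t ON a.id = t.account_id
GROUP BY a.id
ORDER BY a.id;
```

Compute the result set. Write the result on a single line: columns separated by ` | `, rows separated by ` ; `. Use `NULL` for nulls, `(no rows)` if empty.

LEFT JOIN keeps every accounts row; unmatched ones get NULL for transactions columns.
Group by accounts.id and compute COUNT(t.id). COUNT(col) of an all-NULL group is 0.
  2: ids {19, 28} → COUNT(t.id)=2
  5: ids {3, 6} → COUNT(t.id)=2
  9: ids {9, 15, 21, 25} → COUNT(t.id)=4
  13: ids {16, 31} → COUNT(t.id)=2

Cairo | 2 ; Edinburgh | 2 ; Lima | 4 ; Hanoi | 2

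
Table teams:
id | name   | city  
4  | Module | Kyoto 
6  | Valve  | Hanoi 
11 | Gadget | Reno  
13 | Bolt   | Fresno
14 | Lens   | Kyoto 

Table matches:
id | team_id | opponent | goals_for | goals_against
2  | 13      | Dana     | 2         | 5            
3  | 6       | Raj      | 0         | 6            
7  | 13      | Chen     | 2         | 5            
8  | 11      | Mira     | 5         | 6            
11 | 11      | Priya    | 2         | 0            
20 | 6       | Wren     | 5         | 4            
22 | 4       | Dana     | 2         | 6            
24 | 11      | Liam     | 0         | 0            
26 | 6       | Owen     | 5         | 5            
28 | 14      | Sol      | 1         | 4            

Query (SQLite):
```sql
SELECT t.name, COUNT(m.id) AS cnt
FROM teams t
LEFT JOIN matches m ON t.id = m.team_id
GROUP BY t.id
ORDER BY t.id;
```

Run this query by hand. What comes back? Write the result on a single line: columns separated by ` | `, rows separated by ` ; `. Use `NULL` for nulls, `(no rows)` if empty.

LEFT JOIN keeps every teams row; unmatched ones get NULL for matches columns.
Group by teams.id and compute COUNT(m.id). COUNT(col) of an all-NULL group is 0.
  4: ids {22} → COUNT(m.id)=1
  6: ids {3, 20, 26} → COUNT(m.id)=3
  11: ids {8, 11, 24} → COUNT(m.id)=3
  13: ids {2, 7} → COUNT(m.id)=2
  14: ids {28} → COUNT(m.id)=1

Module | 1 ; Valve | 3 ; Gadget | 3 ; Bolt | 2 ; Lens | 1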